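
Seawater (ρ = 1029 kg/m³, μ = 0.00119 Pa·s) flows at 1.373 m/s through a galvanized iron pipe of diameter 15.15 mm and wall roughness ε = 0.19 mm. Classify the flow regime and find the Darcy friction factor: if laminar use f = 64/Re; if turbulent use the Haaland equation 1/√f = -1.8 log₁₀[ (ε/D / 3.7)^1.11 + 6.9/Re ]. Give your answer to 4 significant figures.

Re = ρVD/μ = 1029·1.373·0.01515/0.00119 = 1.799e+04.
Re > 4000 → turbulent. ε/D = 0.00019/0.01515 = 0.0125; Haaland: 1/√f = -1.8 log₁₀[0.00181 + 0.000384] = 4.785, so f = 0.04368.

f ≈ 0.04368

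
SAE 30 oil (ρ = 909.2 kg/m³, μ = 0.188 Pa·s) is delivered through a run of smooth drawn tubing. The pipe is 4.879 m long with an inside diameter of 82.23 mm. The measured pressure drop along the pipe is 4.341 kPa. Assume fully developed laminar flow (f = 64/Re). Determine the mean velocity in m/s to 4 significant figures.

For laminar flow, f = 64/Re with Re = ρVD/μ, so Darcy-Weisbach reduces to ΔP = 32μLV/D². Solving for V: V = ΔP·D²/(32μL) = 4341·(0.08223)²/(32·0.188·4.879) = 1 m/s.
Check: Re = ρVD/μ = 909.2·1·0.08223/0.188 = 397.7 < 2300, so the laminar assumption holds.

V ≈ 1.000 m/s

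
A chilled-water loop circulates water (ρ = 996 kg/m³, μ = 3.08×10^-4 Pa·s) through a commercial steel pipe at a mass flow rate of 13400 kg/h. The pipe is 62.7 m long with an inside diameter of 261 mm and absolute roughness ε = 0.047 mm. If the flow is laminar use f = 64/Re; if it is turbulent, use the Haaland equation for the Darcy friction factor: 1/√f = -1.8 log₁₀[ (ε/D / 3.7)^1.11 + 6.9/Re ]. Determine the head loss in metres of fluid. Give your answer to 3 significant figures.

ṁ = 13400 kg/h = 13400/3600 = 3.722 kg/s.
A = πD²/4 = π(0.261)²/4 = 0.0535 m²; mean velocity V = ṁ/(ρA) = 3.722/(996 · 0.0535) = 0.06985 m/s.
Reynolds number Re = ρVD/μ = 996 · 0.06985 · 0.261 / 0.000308 = 5.896e+04.
Re > 4000 → turbulent. Relative roughness ε/D = 4.7e-05/0.261 = 0.00018. Haaland: 1/√f = -1.8 log₁₀[(0.00018/3.7)^1.11 + 6.9/5.896e+04] = -1.8 log₁₀[1.63e-05 + 0.000117] = 6.975, so f = 0.02056.
Darcy-Weisbach: ΔP = f(L/D)(ρV²/2) = 0.02056·(62.7/0.261)·(996·0.06985²/2) = 0.02056·240.2·2.43 = 12 Pa.
Head loss h_f = ΔP/(ρg) = 12/(996·9.81) = 0.00123 m.

h_f ≈ 0.00123 m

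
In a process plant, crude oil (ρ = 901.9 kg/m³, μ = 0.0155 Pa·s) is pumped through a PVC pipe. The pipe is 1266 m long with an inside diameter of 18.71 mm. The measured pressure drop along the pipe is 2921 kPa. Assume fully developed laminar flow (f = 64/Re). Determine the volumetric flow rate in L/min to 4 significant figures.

For laminar flow, f = 64/Re with Re = ρVD/μ, so Darcy-Weisbach reduces to ΔP = 32μLV/D². Solving for V: V = ΔP·D²/(32μL) = 2.921e+06·(0.01871)²/(32·0.0155·1266) = 1.628 m/s.
Check: Re = ρVD/μ = 901.9·1.628·0.01871/0.0155 = 1773 < 2300, so the laminar assumption holds.
Q = V·A = 1.628·(π/4·0.01871²) = 0.0004477 m³/s = 26.86 L/min.

Q ≈ 26.86 L/min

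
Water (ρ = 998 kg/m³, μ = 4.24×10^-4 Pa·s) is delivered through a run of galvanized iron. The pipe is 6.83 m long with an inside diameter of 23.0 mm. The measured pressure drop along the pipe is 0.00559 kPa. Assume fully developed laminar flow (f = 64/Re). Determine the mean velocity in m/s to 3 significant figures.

For laminar flow, f = 64/Re with Re = ρVD/μ, so Darcy-Weisbach reduces to ΔP = 32μLV/D². Solving for V: V = ΔP·D²/(32μL) = 5.59·(0.023)²/(32·0.000424·6.83) = 0.03191 m/s.
Check: Re = ρVD/μ = 998·0.03191·0.023/0.000424 = 1728 < 2300, so the laminar assumption holds.

V ≈ 0.0319 m/s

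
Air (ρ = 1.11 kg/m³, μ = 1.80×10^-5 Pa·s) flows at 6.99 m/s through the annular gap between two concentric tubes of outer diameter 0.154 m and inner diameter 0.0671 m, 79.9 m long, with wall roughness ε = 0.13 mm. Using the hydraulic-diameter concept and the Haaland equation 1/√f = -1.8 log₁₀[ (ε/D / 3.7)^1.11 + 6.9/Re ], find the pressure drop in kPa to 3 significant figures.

ΔP ≈ 0.647 kPa

Hydraulic diameter D_h = 4A/P = D_o - D_i = 0.154 - 0.0671 = 0.0869 m.
Re = ρVD_h/μ = 1.11·6.99·0.0869/1.8e-05 = 3.746e+04.
ε/D_h = 0.00013/0.0869 = 0.0015; Haaland gives 1/√f = -1.8 log₁₀[0.000171+0.000184] = 6.209, so f = 0.02594.
ΔP = f(L/D_h)(ρV²/2) = 0.02594·79.9/0.0869·27.12 = 646.8 Pa.
ΔP = 0.647 kPa.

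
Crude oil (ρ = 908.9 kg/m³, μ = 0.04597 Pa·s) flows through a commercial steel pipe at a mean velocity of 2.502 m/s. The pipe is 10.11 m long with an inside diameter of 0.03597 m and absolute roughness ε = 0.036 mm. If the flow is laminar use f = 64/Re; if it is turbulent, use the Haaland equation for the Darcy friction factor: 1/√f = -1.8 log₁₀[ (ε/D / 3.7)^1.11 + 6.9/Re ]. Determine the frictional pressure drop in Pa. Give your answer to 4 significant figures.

ΔP ≈ 28760 Pa

Reynolds number Re = ρVD/μ = 908.9 · 2.502 · 0.03597 / 0.046 = 1779.
Re < 2300 → laminar flow, so f = 64/Re = 64/1779 = 0.03597 (the turbulent correlation is not needed).
Darcy-Weisbach: ΔP = f(L/D)(ρV²/2) = 0.03597·(10.11/0.03597)·(908.9·2.502²/2) = 0.03597·281.1·2845 = 2.876e+04 Pa.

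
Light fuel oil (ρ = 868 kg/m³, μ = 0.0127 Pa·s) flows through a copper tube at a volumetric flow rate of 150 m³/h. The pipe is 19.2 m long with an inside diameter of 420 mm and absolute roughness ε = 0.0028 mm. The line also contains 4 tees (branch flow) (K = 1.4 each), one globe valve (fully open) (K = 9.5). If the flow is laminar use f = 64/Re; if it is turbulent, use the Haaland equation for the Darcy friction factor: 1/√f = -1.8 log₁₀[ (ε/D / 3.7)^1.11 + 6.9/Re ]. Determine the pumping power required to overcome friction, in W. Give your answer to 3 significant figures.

P ≈ 27.1 W

Q = 150 m³/h = 150/3600 = 0.04167 m³/s.
Cross-sectional area A = πD²/4 = π(0.42)²/4 = 0.1385 m²; mean velocity V = Q/A = 0.04167/0.1385 = 0.3007 m/s.
Reynolds number Re = ρVD/μ = 868 · 0.3007 · 0.42 / 0.0127 = 8633.
Re > 4000 → turbulent. Relative roughness ε/D = 2.8e-06/0.42 = 6.67e-06. Haaland: 1/√f = -1.8 log₁₀[(6.67e-06/3.7)^1.11 + 6.9/8633] = -1.8 log₁₀[4.21e-07 + 0.000799] = 5.575, so f = 0.03218.
Total minor-loss coefficient ΣK = 4·1.4 + 1·9.5 = 15.1.
ΔP = [f·L/D + ΣK]·(ρV²/2) = [0.03218·19.2/0.42 + 15.1]·(868·0.3007²/2) = [1.471 + 15.1]·39.25 = 650.5 Pa.
Pumping power P = QΔP = 0.04167·650.5 = 27.10 W = 27.1 W.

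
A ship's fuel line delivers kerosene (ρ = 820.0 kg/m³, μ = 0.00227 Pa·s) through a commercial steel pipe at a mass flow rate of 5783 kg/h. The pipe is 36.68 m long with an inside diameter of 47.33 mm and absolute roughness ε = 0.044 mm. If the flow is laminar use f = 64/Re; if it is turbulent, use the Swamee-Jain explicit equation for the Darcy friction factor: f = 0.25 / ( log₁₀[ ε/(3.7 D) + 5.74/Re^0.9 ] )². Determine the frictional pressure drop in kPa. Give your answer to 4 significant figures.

ΔP ≈ 11.13 kPa

ṁ = 5783 kg/h = 5783/3600 = 1.606 kg/s.
A = πD²/4 = π(0.04733)²/4 = 0.001759 m²; mean velocity V = ṁ/(ρA) = 1.606/(820 · 0.001759) = 1.113 m/s.
Reynolds number Re = ρVD/μ = 820 · 1.113 · 0.04733 / 0.00227 = 1.904e+04.
Re > 4000 → turbulent. Relative roughness ε/D = 4.4e-05/0.04733 = 0.00093. Swamee-Jain: f = 0.25/(log₁₀[0.00093/3.7 + 5.74/1.904e+04^0.9])² = 0.25/(log₁₀[0.000251 + 0.000808])² = 0.25/(-2.975)² = 0.02824.
Darcy-Weisbach: ΔP = f(L/D)(ρV²/2) = 0.02824·(36.68/0.04733)·(820·1.113²/2) = 0.02824·775·508.3 = 1.113e+04 Pa.
ΔP = 1.113e+04 Pa = 11.13 kPa.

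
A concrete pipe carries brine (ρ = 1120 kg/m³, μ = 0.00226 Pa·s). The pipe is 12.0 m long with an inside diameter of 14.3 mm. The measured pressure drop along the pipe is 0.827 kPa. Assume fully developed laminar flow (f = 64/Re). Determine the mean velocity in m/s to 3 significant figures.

For laminar flow, f = 64/Re with Re = ρVD/μ, so Darcy-Weisbach reduces to ΔP = 32μLV/D². Solving for V: V = ΔP·D²/(32μL) = 827·(0.0143)²/(32·0.00226·12) = 0.1949 m/s.
Check: Re = ρVD/μ = 1120·0.1949·0.0143/0.00226 = 1381 < 2300, so the laminar assumption holds.

V ≈ 0.195 m/s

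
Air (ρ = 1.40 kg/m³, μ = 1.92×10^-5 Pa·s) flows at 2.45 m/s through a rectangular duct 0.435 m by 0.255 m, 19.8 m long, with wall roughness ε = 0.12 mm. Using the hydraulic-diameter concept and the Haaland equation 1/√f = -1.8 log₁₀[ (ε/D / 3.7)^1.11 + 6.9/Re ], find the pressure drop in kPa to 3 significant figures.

Hydraulic diameter D_h = 4A/P = 4·(0.435·0.255)/(2·(0.435+0.255)) = 0.4437/1.38 = 0.3215 m.
Re = ρVD_h/μ = 1.4·2.45·0.3215/1.92e-05 = 5.744e+04.
ε/D_h = 0.00012/0.3215 = 0.000373; Haaland gives 1/√f = -1.8 log₁₀[3.67e-05+0.00012] = 6.848, so f = 0.02132.
ΔP = f(L/D_h)(ρV²/2) = 0.02132·19.8/0.3215·4.202 = 5.517 Pa.
ΔP = 0.00552 kPa.

ΔP ≈ 0.00552 kPa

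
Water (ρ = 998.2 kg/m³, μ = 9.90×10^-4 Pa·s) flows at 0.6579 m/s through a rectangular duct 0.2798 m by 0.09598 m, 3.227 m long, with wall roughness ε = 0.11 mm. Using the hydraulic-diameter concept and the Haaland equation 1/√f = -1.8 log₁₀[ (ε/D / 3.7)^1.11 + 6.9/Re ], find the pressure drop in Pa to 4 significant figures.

Hydraulic diameter D_h = 4A/P = 4·(0.2798·0.09598)/(2·(0.2798+0.09598)) = 0.1074/0.7516 = 0.1429 m.
Re = ρVD_h/μ = 998.2·0.6579·0.1429/0.00099 = 9.481e+04.
ε/D_h = 0.00011/0.1429 = 0.00077; Haaland gives 1/√f = -1.8 log₁₀[8.19e-05+7.28e-05] = 6.859, so f = 0.02125.
ΔP = f(L/D_h)(ρV²/2) = 0.02125·3.227/0.1429·216 = 103.7 Pa.

ΔP ≈ 103.7 Pa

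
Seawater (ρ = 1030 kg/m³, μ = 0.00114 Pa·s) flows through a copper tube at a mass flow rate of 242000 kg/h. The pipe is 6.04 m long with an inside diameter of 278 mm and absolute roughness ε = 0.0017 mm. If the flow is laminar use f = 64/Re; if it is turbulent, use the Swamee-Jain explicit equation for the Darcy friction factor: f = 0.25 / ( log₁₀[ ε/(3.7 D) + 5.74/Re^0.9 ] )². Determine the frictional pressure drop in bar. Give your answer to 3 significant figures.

ΔP ≈ 0.00191 bar

ṁ = 242000 kg/h = 242000/3600 = 67.22 kg/s.
A = πD²/4 = π(0.278)²/4 = 0.0607 m²; mean velocity V = ṁ/(ρA) = 67.22/(1030 · 0.0607) = 1.075 m/s.
Reynolds number Re = ρVD/μ = 1030 · 1.075 · 0.278 / 0.00114 = 2.701e+05.
Re > 4000 → turbulent. Relative roughness ε/D = 1.7e-06/0.278 = 6.12e-06. Swamee-Jain: f = 0.25/(log₁₀[6.12e-06/3.7 + 5.74/2.701e+05^0.9])² = 0.25/(log₁₀[1.65e-06 + 7.42e-05])² = 0.25/(-4.12)² = 0.01473.
Darcy-Weisbach: ΔP = f(L/D)(ρV²/2) = 0.01473·(6.04/0.278)·(1030·1.075²/2) = 0.01473·21.73·595.4 = 190.5 Pa.
ΔP = 190.5 Pa = 0.00191 bar.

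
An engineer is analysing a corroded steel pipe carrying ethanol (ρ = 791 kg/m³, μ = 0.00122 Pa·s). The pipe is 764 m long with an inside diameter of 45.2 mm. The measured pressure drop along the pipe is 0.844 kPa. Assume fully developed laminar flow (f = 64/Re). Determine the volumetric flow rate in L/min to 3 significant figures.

Q ≈ 5.57 L/min

For laminar flow, f = 64/Re with Re = ρVD/μ, so Darcy-Weisbach reduces to ΔP = 32μLV/D². Solving for V: V = ΔP·D²/(32μL) = 844·(0.0452)²/(32·0.00122·764) = 0.05781 m/s.
Check: Re = ρVD/μ = 791·0.05781·0.0452/0.00122 = 1694 < 2300, so the laminar assumption holds.
Q = V·A = 0.05781·(π/4·0.0452²) = 9.276e-05 m³/s = 5.57 L/min.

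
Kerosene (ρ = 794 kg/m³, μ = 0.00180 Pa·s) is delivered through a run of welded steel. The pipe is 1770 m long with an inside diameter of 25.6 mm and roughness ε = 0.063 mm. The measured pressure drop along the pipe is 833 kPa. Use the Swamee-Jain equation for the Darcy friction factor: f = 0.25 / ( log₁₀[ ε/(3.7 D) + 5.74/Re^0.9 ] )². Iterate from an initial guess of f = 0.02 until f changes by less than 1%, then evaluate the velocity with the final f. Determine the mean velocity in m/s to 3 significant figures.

Rearranging Darcy-Weisbach: V = √(2·ΔP·D/(f·L·ρ)). With ε/D = 6.3e-05/0.0256 = 0.00246, iterate starting from f = 0.02:
  f = 0.02 → V = √(2·8.33e+05·0.0256/(0.02·1770·794)) = 1.232 m/s; Re = ρVD/μ = 1.391e+04; f → 0.03281
  f = 0.03281 → V = 0.9617 m/s; Re = 1.086e+04; f → 0.03434
  f = 0.03434 → V = 0.9401 m/s; Re = 1.062e+04; f → 0.03449
Converged (Δf/f < 1%). With the final f = 0.03449: V = √(2·8.33e+05·0.0256/(0.03449·1770·794)) = 0.938 m/s.

V ≈ 0.938 m/s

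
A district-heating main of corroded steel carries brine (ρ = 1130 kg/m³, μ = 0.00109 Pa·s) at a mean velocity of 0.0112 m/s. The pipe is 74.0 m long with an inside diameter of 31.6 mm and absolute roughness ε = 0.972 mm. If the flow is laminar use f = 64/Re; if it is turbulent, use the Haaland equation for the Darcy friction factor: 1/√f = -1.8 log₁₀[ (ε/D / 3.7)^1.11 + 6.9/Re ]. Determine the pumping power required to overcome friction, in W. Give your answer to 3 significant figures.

P ≈ 2.54×10^-4 W

Reynolds number Re = ρVD/μ = 1130 · 0.0112 · 0.0316 / 0.00109 = 366.9.
Re < 2300 → laminar flow, so f = 64/Re = 64/366.9 = 0.1744 (the turbulent correlation is not needed).
Darcy-Weisbach: ΔP = f(L/D)(ρV²/2) = 0.1744·(74/0.0316)·(1130·0.0112²/2) = 0.1744·2342·0.07087 = 28.95 Pa.
Q = V·A = 0.0112·0.0007843 = 8.784e-06 m³/s.
Pumping power P = QΔP = 8.784e-06·28.95 = 2.543×10^-4 W = 2.54×10^-4 W.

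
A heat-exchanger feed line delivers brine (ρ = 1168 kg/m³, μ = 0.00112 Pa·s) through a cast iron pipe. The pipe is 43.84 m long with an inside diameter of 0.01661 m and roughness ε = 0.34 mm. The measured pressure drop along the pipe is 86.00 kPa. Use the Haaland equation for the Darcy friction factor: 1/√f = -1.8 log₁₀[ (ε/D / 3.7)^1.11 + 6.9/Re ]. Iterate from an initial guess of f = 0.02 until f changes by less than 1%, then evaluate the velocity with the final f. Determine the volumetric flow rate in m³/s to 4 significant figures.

Q ≈ 2.262×10^-4 m³/s

Rearranging Darcy-Weisbach: V = √(2·ΔP·D/(f·L·ρ)). With ε/D = 0.00034/0.01661 = 0.0205, iterate starting from f = 0.02:
  f = 0.02 → V = √(2·8.6e+04·0.01661/(0.02·43.84·1168)) = 1.67 m/s; Re = ρVD/μ = 2.893e+04; f → 0.05045
  f = 0.05045 → V = 1.052 m/s; Re = 1.822e+04; f → 0.05118
  f = 0.05118 → V = 1.044 m/s; Re = 1.809e+04; f → 0.0512
Converged (Δf/f < 1%). With the final f = 0.0512: V = √(2·8.6e+04·0.01661/(0.0512·43.84·1168)) = 1.044 m/s.
Q = V·A = 1.044·(π/4·0.01661²) = 0.0002262 m³/s = 2.262×10^-4 m³/s.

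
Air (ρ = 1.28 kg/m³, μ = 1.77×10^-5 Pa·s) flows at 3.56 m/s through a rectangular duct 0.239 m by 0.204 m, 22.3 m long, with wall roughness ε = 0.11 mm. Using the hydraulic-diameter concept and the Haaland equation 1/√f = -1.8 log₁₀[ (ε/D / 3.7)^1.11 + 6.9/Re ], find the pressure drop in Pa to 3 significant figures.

Hydraulic diameter D_h = 4A/P = 4·(0.239·0.204)/(2·(0.239+0.204)) = 0.195/0.886 = 0.2201 m.
Re = ρVD_h/μ = 1.28·3.56·0.2201/1.77e-05 = 5.667e+04.
ε/D_h = 0.00011/0.2201 = 0.0005; Haaland gives 1/√f = -1.8 log₁₀[5.07e-05+0.000122] = 6.774, so f = 0.02179.
ΔP = f(L/D_h)(ρV²/2) = 0.02179·22.3/0.2201·8.111 = 17.91 Pa.

ΔP ≈ 17.9 Pa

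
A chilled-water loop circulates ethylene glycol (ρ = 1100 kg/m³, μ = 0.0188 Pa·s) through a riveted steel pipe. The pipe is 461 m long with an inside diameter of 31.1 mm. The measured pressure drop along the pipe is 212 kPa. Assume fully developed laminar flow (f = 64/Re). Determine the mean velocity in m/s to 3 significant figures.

V ≈ 0.739 m/s

For laminar flow, f = 64/Re with Re = ρVD/μ, so Darcy-Weisbach reduces to ΔP = 32μLV/D². Solving for V: V = ΔP·D²/(32μL) = 2.12e+05·(0.0311)²/(32·0.0188·461) = 0.7393 m/s.
Check: Re = ρVD/μ = 1100·0.7393·0.0311/0.0188 = 1345 < 2300, so the laminar assumption holds.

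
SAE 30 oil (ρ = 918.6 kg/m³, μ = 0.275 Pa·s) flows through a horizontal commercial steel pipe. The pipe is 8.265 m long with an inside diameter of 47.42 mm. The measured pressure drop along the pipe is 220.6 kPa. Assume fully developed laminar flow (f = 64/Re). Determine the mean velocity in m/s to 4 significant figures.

V ≈ 6.820 m/s

For laminar flow, f = 64/Re with Re = ρVD/μ, so Darcy-Weisbach reduces to ΔP = 32μLV/D². Solving for V: V = ΔP·D²/(32μL) = 2.206e+05·(0.04742)²/(32·0.275·8.265) = 6.82 m/s.
Check: Re = ρVD/μ = 918.6·6.82·0.04742/0.275 = 1080 < 2300, so the laminar assumption holds.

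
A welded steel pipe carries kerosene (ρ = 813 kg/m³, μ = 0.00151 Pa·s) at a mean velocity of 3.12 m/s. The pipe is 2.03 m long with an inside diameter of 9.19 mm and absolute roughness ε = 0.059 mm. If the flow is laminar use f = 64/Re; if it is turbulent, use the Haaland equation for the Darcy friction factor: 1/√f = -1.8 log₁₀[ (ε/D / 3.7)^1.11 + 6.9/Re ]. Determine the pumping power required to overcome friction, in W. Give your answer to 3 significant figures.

Reynolds number Re = ρVD/μ = 813 · 3.12 · 0.00919 / 0.00151 = 1.544e+04.
Re > 4000 → turbulent. Relative roughness ε/D = 5.9e-05/0.00919 = 0.00642. Haaland: 1/√f = -1.8 log₁₀[(0.00642/3.7)^1.11 + 6.9/1.544e+04] = -1.8 log₁₀[0.000862 + 0.000447] = 5.189, so f = 0.03713.
Darcy-Weisbach: ΔP = f(L/D)(ρV²/2) = 0.03713·(2.03/0.00919)·(813·3.12²/2) = 0.03713·220.9·3957 = 3.246e+04 Pa.
Q = V·A = 3.12·6.633e-05 = 0.000207 m³/s.
Pumping power P = QΔP = 0.000207·3.246e+04 = 6.717 W = 6.72 W.

P ≈ 6.72 W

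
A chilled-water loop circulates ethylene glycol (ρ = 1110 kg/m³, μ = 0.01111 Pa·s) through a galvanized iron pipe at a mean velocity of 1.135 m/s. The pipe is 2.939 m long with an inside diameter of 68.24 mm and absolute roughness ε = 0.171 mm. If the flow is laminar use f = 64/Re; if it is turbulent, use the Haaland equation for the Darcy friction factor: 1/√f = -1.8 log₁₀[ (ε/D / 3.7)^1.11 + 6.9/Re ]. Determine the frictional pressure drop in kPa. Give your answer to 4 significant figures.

ΔP ≈ 1.113 kPa

Reynolds number Re = ρVD/μ = 1110 · 1.135 · 0.06824 / 0.0111 = 7738.
Re > 4000 → turbulent. Relative roughness ε/D = 0.000171/0.06824 = 0.00251. Haaland: 1/√f = -1.8 log₁₀[(0.00251/3.7)^1.11 + 6.9/7738] = -1.8 log₁₀[0.000303 + 0.000892] = 5.261, so f = 0.03613.
Darcy-Weisbach: ΔP = f(L/D)(ρV²/2) = 0.03613·(2.939/0.06824)·(1110·1.135²/2) = 0.03613·43.07·715 = 1113 Pa.
ΔP = 1113 Pa = 1.113 kPa.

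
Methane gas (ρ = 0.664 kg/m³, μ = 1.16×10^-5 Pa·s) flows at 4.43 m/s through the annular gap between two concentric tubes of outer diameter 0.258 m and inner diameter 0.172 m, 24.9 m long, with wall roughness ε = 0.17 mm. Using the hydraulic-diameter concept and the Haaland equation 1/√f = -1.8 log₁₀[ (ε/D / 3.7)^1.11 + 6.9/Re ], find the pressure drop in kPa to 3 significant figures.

Hydraulic diameter D_h = 4A/P = D_o - D_i = 0.258 - 0.172 = 0.086 m.
Re = ρVD_h/μ = 0.664·4.43·0.086/1.16e-05 = 2.181e+04.
ε/D_h = 0.00017/0.086 = 0.00198; Haaland gives 1/√f = -1.8 log₁₀[0.000233+0.000316] = 5.868, so f = 0.02904.
ΔP = f(L/D_h)(ρV²/2) = 0.02904·24.9/0.086·6.515 = 54.79 Pa.
ΔP = 0.0548 kPa.

ΔP ≈ 0.0548 kPa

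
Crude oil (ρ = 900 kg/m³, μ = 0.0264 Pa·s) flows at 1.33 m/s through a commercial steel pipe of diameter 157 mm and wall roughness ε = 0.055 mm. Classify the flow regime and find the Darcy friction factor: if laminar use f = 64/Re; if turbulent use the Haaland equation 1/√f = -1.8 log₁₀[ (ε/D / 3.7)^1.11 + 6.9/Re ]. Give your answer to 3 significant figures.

f ≈ 0.0343

Re = ρVD/μ = 900·1.33·0.157/0.0264 = 7119.
Re > 4000 → turbulent. ε/D = 5.5e-05/0.157 = 0.00035; Haaland: 1/√f = -1.8 log₁₀[3.42e-05 + 0.000969] = 5.397, so f = 0.03433.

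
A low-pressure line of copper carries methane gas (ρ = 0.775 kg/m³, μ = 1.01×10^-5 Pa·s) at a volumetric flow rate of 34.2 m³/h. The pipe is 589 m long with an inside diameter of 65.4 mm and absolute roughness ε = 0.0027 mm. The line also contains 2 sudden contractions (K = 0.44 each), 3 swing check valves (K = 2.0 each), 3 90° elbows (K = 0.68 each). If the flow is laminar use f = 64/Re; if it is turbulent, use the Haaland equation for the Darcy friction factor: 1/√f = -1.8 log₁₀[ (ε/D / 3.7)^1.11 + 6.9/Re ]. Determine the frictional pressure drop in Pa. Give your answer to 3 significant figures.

Q = 34.2 m³/h = 34.2/3600 = 0.0095 m³/s.
Cross-sectional area A = πD²/4 = π(0.0654)²/4 = 0.003359 m²; mean velocity V = Q/A = 0.0095/0.003359 = 2.828 m/s.
Reynolds number Re = ρVD/μ = 0.775 · 2.828 · 0.0654 / 1.01e-05 = 1.419e+04.
Re > 4000 → turbulent. Relative roughness ε/D = 2.7e-06/0.0654 = 4.13e-05. Haaland: 1/√f = -1.8 log₁₀[(4.13e-05/3.7)^1.11 + 6.9/1.419e+04] = -1.8 log₁₀[3.18e-06 + 0.000486] = 5.959, so f = 0.02816.
Total minor-loss coefficient ΣK = 2·0.44 + 3·2 + 3·0.68 = 8.92.
ΔP = [f·L/D + ΣK]·(ρV²/2) = [0.02816·589/0.0654 + 8.92]·(0.775·2.828²/2) = [253.7 + 8.92]·3.099 = 813.7 Pa.

ΔP ≈ 814 Pa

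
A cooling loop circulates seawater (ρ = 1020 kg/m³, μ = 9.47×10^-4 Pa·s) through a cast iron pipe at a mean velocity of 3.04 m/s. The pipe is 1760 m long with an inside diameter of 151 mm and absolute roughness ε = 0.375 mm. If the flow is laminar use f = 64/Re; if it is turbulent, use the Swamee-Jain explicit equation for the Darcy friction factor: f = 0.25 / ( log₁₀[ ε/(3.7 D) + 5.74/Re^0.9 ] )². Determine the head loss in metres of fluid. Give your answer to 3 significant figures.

h_f ≈ 139 m

Reynolds number Re = ρVD/μ = 1020 · 3.04 · 0.151 / 0.000947 = 4.944e+05.
Re > 4000 → turbulent. Relative roughness ε/D = 0.000375/0.151 = 0.00248. Swamee-Jain: f = 0.25/(log₁₀[0.00248/3.7 + 5.74/4.944e+05^0.9])² = 0.25/(log₁₀[0.000671 + 4.31e-05])² = 0.25/(-3.146)² = 0.02526.
Darcy-Weisbach: ΔP = f(L/D)(ρV²/2) = 0.02526·(1760/0.151)·(1020·3.04²/2) = 0.02526·1.166e+04·4713 = 1.388e+06 Pa.
Head loss h_f = ΔP/(ρg) = 1.388e+06/(1020·9.81) = 139 m.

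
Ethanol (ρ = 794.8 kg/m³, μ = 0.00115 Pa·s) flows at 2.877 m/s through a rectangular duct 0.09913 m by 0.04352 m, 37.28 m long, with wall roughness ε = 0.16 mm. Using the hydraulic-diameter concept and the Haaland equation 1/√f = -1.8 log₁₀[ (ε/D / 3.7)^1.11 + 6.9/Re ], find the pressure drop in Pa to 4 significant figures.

ΔP ≈ 53480 Pa

Hydraulic diameter D_h = 4A/P = 4·(0.09913·0.04352)/(2·(0.09913+0.04352)) = 0.01726/0.2853 = 0.06049 m.
Re = ρVD_h/μ = 794.8·2.877·0.06049/0.00115 = 1.203e+05.
ε/D_h = 0.00016/0.06049 = 0.00265; Haaland gives 1/√f = -1.8 log₁₀[0.000322+5.74e-05] = 6.157, so f = 0.02638.
ΔP = f(L/D_h)(ρV²/2) = 0.02638·37.28/0.06049·3289 = 5.348e+04 Pa.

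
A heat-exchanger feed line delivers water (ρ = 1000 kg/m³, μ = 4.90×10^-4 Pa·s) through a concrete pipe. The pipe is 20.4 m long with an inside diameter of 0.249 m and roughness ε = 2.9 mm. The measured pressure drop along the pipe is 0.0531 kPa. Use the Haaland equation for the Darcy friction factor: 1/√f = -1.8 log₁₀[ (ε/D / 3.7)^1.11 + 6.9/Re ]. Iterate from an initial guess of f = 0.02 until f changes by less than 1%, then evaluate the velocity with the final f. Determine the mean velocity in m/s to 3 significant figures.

Rearranging Darcy-Weisbach: V = √(2·ΔP·D/(f·L·ρ)). With ε/D = 0.0029/0.249 = 0.0116, iterate starting from f = 0.02:
  f = 0.02 → V = √(2·53.1·0.249/(0.02·20.4·1000)) = 0.2546 m/s; Re = ρVD/μ = 1.294e+05; f → 0.04041
  f = 0.04041 → V = 0.1791 m/s; Re = 9.101e+04; f → 0.04058
Converged (Δf/f < 1%). With the final f = 0.04058: V = √(2·53.1·0.249/(0.04058·20.4·1000)) = 0.1787 m/s.

V ≈ 0.179 m/s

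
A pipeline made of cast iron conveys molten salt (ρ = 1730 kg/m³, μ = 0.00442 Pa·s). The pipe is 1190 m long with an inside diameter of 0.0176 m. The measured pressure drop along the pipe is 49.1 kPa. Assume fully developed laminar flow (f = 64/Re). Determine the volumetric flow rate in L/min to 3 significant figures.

Q ≈ 1.32 L/min

For laminar flow, f = 64/Re with Re = ρVD/μ, so Darcy-Weisbach reduces to ΔP = 32μLV/D². Solving for V: V = ΔP·D²/(32μL) = 4.91e+04·(0.0176)²/(32·0.00442·1190) = 0.09036 m/s.
Check: Re = ρVD/μ = 1730·0.09036·0.0176/0.00442 = 622.5 < 2300, so the laminar assumption holds.
Q = V·A = 0.09036·(π/4·0.0176²) = 2.198e-05 m³/s = 1.32 L/min.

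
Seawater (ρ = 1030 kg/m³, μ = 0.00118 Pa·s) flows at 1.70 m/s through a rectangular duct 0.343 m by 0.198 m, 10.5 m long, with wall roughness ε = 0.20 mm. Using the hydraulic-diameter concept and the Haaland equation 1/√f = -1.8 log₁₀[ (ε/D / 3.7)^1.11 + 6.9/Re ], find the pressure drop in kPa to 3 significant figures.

ΔP ≈ 1.21 kPa

Hydraulic diameter D_h = 4A/P = 4·(0.343·0.198)/(2·(0.343+0.198)) = 0.2717/1.082 = 0.2511 m.
Re = ρVD_h/μ = 1030·1.7·0.2511/0.00118 = 3.726e+05.
ε/D_h = 0.0002/0.2511 = 0.000797; Haaland gives 1/√f = -1.8 log₁₀[8.5e-05+1.85e-05] = 7.173, so f = 0.01944.
ΔP = f(L/D_h)(ρV²/2) = 0.01944·10.5/0.2511·1488 = 1210 Pa.
ΔP = 1.21 kPa.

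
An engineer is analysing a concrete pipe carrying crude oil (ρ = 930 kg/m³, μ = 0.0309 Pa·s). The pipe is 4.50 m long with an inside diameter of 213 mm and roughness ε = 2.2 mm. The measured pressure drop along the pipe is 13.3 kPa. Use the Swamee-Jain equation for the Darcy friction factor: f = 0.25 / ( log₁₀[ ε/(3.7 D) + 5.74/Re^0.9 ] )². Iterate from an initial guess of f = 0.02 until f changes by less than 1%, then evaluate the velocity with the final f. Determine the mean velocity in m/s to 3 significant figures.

Rearranging Darcy-Weisbach: V = √(2·ΔP·D/(f·L·ρ)). With ε/D = 0.0022/0.213 = 0.0103, iterate starting from f = 0.02:
  f = 0.02 → V = √(2·1.33e+04·0.213/(0.02·4.5·930)) = 8.228 m/s; Re = ρVD/μ = 5.274e+04; f → 0.03979
  f = 0.03979 → V = 5.833 m/s; Re = 3.739e+04; f → 0.0403
  f = 0.0403 → V = 5.796 m/s; Re = 3.716e+04; f → 0.04031
Converged (Δf/f < 1%). With the final f = 0.04031: V = √(2·1.33e+04·0.213/(0.04031·4.5·930)) = 5.795 m/s.

V ≈ 5.80 m/s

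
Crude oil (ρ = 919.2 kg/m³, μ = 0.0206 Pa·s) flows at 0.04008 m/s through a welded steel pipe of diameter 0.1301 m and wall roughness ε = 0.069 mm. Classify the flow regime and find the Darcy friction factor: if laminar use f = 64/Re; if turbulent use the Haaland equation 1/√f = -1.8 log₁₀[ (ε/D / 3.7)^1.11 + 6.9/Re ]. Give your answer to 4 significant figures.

f ≈ 0.2751

Re = ρVD/μ = 919.2·0.04008·0.1301/0.0206 = 232.7.
Re < 2300 → laminar, so f = 64/Re = 0.2751 (roughness is irrelevant in laminar flow).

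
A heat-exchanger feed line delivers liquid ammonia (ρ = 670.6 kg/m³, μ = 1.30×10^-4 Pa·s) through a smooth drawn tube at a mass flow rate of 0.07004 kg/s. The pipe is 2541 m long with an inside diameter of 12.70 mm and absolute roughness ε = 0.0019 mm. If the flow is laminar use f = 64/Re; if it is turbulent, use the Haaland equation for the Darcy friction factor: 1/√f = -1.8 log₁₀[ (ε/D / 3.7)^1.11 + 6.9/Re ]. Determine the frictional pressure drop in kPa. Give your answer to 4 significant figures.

A = πD²/4 = π(0.0127)²/4 = 0.0001267 m²; mean velocity V = ṁ/(ρA) = 0.07004/(670.6 · 0.0001267) = 0.8245 m/s.
Reynolds number Re = ρVD/μ = 670.6 · 0.8245 · 0.0127 / 0.00013 = 5.401e+04.
Re > 4000 → turbulent. Relative roughness ε/D = 1.9e-06/0.0127 = 0.00015. Haaland: 1/√f = -1.8 log₁₀[(0.00015/3.7)^1.11 + 6.9/5.401e+04] = -1.8 log₁₀[1.33e-05 + 0.000128] = 6.931, so f = 0.02082.
Darcy-Weisbach: ΔP = f(L/D)(ρV²/2) = 0.02082·(2541/0.0127)·(670.6·0.8245²/2) = 0.02082·2.001e+05·227.9 = 9.493e+05 Pa.
ΔP = 9.493e+05 Pa = 949.3 kPa.

ΔP ≈ 949.3 kPa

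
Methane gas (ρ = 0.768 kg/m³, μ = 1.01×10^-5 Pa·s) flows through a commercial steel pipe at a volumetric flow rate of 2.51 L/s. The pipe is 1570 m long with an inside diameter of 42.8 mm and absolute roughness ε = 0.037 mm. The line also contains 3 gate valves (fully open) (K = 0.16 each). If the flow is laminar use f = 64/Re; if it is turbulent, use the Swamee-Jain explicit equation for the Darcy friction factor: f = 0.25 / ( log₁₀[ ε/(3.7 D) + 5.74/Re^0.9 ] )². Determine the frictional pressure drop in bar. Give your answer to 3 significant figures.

ΔP ≈ 0.0161 bar

Q = 2.51 L/s = 2.51/1000 = 0.00251 m³/s.
Cross-sectional area A = πD²/4 = π(0.0428)²/4 = 0.001439 m²; mean velocity V = Q/A = 0.00251/0.001439 = 1.745 m/s.
Reynolds number Re = ρVD/μ = 0.768 · 1.745 · 0.0428 / 1.01e-05 = 5678.
Re > 4000 → turbulent. Relative roughness ε/D = 3.7e-05/0.0428 = 0.000864. Swamee-Jain: f = 0.25/(log₁₀[0.000864/3.7 + 5.74/5678^0.9])² = 0.25/(log₁₀[0.000234 + 0.0024])² = 0.25/(-2.579)² = 0.03757.
Total minor-loss coefficient ΣK = 3·0.16 = 0.48.
ΔP = [f·L/D + ΣK]·(ρV²/2) = [0.03757·1570/0.0428 + 0.48]·(0.768·1.745²/2) = [1378 + 0.48]·1.169 = 1611 Pa.
ΔP = 1611 Pa = 0.0161 bar.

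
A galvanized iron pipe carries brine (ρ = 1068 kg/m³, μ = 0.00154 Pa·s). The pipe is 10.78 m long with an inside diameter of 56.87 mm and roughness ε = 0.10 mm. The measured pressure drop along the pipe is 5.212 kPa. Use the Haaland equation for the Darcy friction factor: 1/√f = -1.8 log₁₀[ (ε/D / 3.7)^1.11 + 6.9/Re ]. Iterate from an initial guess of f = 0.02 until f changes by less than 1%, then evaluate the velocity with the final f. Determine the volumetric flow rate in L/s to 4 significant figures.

Rearranging Darcy-Weisbach: V = √(2·ΔP·D/(f·L·ρ)). With ε/D = 0.0001/0.05687 = 0.00176, iterate starting from f = 0.02:
  f = 0.02 → V = √(2·5212·0.05687/(0.02·10.78·1068)) = 1.605 m/s; Re = ρVD/μ = 6.328e+04; f → 0.02515
  f = 0.02515 → V = 1.431 m/s; Re = 5.643e+04; f → 0.02541
  f = 0.02541 → V = 1.424 m/s; Re = 5.615e+04; f → 0.02542
Converged (Δf/f < 1%). With the final f = 0.02542: V = √(2·5212·0.05687/(0.02542·10.78·1068)) = 1.423 m/s.
Q = V·A = 1.423·(π/4·0.05687²) = 0.003615 m³/s = 3.615 L/s.

Q ≈ 3.615 L/s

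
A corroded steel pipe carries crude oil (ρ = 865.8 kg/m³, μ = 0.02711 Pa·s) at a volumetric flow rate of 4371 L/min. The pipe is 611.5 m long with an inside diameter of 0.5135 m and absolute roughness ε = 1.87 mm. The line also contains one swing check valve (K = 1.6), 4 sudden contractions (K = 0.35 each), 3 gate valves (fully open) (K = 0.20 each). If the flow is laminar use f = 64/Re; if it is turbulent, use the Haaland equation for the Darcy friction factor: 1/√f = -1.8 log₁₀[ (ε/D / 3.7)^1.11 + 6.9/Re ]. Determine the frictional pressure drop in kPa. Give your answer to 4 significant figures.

ΔP ≈ 2.739 kPa

Q = 4371 L/min = 4371/60000 = 0.07285 m³/s.
Cross-sectional area A = πD²/4 = π(0.5135)²/4 = 0.2071 m²; mean velocity V = Q/A = 0.07285/0.2071 = 0.3518 m/s.
Reynolds number Re = ρVD/μ = 865.8 · 0.3518 · 0.5135 / 0.0271 = 5769.
Re > 4000 → turbulent. Relative roughness ε/D = 0.00187/0.5135 = 0.00364. Haaland: 1/√f = -1.8 log₁₀[(0.00364/3.7)^1.11 + 6.9/5769] = -1.8 log₁₀[0.00046 + 0.0012] = 5.006, so f = 0.03991.
Total minor-loss coefficient ΣK = 1·1.6 + 4·0.35 + 3·0.2 = 3.6.
ΔP = [f·L/D + ΣK]·(ρV²/2) = [0.03991·611.5/0.5135 + 3.6]·(865.8·0.3518²/2) = [47.52 + 3.6]·53.57 = 2739 Pa.
ΔP = 2739 Pa = 2.739 kPa.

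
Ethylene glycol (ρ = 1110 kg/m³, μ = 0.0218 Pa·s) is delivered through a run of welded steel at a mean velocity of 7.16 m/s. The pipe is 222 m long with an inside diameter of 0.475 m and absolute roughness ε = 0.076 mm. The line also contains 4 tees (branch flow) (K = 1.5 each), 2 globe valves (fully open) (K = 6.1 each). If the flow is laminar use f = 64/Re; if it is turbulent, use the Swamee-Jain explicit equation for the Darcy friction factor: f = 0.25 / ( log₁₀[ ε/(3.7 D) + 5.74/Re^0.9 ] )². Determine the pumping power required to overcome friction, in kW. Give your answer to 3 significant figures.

Reynolds number Re = ρVD/μ = 1110 · 7.16 · 0.475 / 0.0218 = 1.732e+05.
Re > 4000 → turbulent. Relative roughness ε/D = 7.6e-05/0.475 = 0.00016. Swamee-Jain: f = 0.25/(log₁₀[0.00016/3.7 + 5.74/1.732e+05^0.9])² = 0.25/(log₁₀[4.32e-05 + 0.000111])² = 0.25/(-3.813)² = 0.0172.
Total minor-loss coefficient ΣK = 4·1.5 + 2·6.1 = 18.2.
ΔP = [f·L/D + ΣK]·(ρV²/2) = [0.0172·222/0.475 + 18.2]·(1110·7.16²/2) = [8.038 + 18.2]·2.845e+04 = 7.465e+05 Pa.
Q = V·A = 7.16·0.1772 = 1.269 m³/s.
Pumping power P = QΔP = 1.269·7.465e+05 = 947200 W = 947 kW.

P ≈ 947 kW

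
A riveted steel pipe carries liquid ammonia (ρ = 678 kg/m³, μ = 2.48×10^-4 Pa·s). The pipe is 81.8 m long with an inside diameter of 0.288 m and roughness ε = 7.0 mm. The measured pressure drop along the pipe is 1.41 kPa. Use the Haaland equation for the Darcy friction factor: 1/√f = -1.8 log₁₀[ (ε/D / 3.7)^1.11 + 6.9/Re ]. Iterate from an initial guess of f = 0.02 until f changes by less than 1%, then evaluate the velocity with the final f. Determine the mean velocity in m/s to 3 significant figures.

V ≈ 0.527 m/s

Rearranging Darcy-Weisbach: V = √(2·ΔP·D/(f·L·ρ)). With ε/D = 0.007/0.288 = 0.0243, iterate starting from f = 0.02:
  f = 0.02 → V = √(2·1410·0.288/(0.02·81.8·678)) = 0.8557 m/s; Re = ρVD/μ = 6.737e+05; f → 0.05264
  f = 0.05264 → V = 0.5274 m/s; Re = 4.153e+05; f → 0.05267
Converged (Δf/f < 1%). With the final f = 0.05267: V = √(2·1410·0.288/(0.05267·81.8·678)) = 0.5273 m/s.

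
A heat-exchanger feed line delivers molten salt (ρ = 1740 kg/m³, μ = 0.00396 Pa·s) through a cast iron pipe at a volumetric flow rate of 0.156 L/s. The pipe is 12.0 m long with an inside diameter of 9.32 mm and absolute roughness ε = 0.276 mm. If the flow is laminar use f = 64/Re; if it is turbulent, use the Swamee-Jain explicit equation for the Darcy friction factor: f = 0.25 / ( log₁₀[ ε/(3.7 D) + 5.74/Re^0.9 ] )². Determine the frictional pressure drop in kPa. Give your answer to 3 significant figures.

Q = 0.156 L/s = 0.156/1000 = 0.000156 m³/s.
Cross-sectional area A = πD²/4 = π(0.00932)²/4 = 6.822e-05 m²; mean velocity V = Q/A = 0.000156/6.822e-05 = 2.287 m/s.
Reynolds number Re = ρVD/μ = 1740 · 2.287 · 0.00932 / 0.00396 = 9364.
Re > 4000 → turbulent. Relative roughness ε/D = 0.000276/0.00932 = 0.0296. Swamee-Jain: f = 0.25/(log₁₀[0.0296/3.7 + 5.74/9364^0.9])² = 0.25/(log₁₀[0.008 + 0.00153])² = 0.25/(-2.021)² = 0.06122.
Darcy-Weisbach: ΔP = f(L/D)(ρV²/2) = 0.06122·(12/0.00932)·(1740·2.287²/2) = 0.06122·1288·4549 = 3.586e+05 Pa.
ΔP = 3.586e+05 Pa = 359 kPa.

ΔP ≈ 359 kPa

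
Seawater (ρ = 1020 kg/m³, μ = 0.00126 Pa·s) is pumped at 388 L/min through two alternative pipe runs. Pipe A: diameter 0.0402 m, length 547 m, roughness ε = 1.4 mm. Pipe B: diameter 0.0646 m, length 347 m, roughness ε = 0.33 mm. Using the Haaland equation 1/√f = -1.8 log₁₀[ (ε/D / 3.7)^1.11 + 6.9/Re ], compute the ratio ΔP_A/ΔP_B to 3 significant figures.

Pipe A: V = Q/A = 0.006467/0.001269 = 5.095 m/s; Re = 1.658e+05; ε/D = 0.0348; Haaland → f = 0.06118; ΔP_A = f(L/D)(ρV²/2) = 1.102e+07 Pa.
Pipe B: V = Q/A = 0.006467/0.003278 = 1.973 m/s; Re = 1.032e+05; ε/D = 0.00511; Haaland → f = 0.03144; ΔP_B = f(L/D)(ρV²/2) = 3.353e+05 Pa.
ΔP_A/ΔP_B = 1.102e+07/3.353e+05 = 32.9.

ΔP_A/ΔP_B ≈ 32.9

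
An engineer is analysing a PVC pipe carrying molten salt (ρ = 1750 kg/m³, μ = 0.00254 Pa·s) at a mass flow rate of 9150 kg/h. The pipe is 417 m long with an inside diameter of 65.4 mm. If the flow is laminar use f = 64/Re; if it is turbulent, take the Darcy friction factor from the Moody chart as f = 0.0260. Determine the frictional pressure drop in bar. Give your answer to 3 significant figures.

ΔP ≈ 0.271 bar

ṁ = 9150 kg/h = 9150/3600 = 2.542 kg/s.
A = πD²/4 = π(0.0654)²/4 = 0.003359 m²; mean velocity V = ṁ/(ρA) = 2.542/(1750 · 0.003359) = 0.4323 m/s.
Reynolds number Re = ρVD/μ = 1750 · 0.4323 · 0.0654 / 0.00254 = 1.948e+04.
Re > 4000 → turbulent; use the Moody-chart value f = 0.0260.
Darcy-Weisbach: ΔP = f(L/D)(ρV²/2) = 0.026·(417/0.0654)·(1750·0.4323²/2) = 0.026·6376·163.6 = 2.712e+04 Pa.
ΔP = 2.712e+04 Pa = 0.271 bar.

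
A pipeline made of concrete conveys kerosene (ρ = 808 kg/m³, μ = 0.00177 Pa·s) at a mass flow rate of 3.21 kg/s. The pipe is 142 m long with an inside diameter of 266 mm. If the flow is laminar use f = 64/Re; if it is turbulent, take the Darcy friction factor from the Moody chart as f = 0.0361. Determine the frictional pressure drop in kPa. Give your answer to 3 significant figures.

ΔP ≈ 0.0398 kPa

A = πD²/4 = π(0.266)²/4 = 0.05557 m²; mean velocity V = ṁ/(ρA) = 3.21/(808 · 0.05557) = 0.07149 m/s.
Reynolds number Re = ρVD/μ = 808 · 0.07149 · 0.266 / 0.00177 = 8681.
Re > 4000 → turbulent; use the Moody-chart value f = 0.0361.
Darcy-Weisbach: ΔP = f(L/D)(ρV²/2) = 0.0361·(142/0.266)·(808·0.07149²/2) = 0.0361·533.8·2.065 = 39.79 Pa.
ΔP = 39.79 Pa = 0.0398 kPa.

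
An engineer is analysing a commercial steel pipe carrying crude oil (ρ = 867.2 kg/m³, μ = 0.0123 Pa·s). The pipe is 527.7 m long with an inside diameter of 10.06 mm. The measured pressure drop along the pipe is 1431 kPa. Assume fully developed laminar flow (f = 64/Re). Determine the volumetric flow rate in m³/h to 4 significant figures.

For laminar flow, f = 64/Re with Re = ρVD/μ, so Darcy-Weisbach reduces to ΔP = 32μLV/D². Solving for V: V = ΔP·D²/(32μL) = 1.431e+06·(0.01006)²/(32·0.0123·527.7) = 0.6973 m/s.
Check: Re = ρVD/μ = 867.2·0.6973·0.01006/0.0123 = 494.5 < 2300, so the laminar assumption holds.
Q = V·A = 0.6973·(π/4·0.01006²) = 5.542e-05 m³/s = 0.1995 m³/h.

Q ≈ 0.1995 m³/h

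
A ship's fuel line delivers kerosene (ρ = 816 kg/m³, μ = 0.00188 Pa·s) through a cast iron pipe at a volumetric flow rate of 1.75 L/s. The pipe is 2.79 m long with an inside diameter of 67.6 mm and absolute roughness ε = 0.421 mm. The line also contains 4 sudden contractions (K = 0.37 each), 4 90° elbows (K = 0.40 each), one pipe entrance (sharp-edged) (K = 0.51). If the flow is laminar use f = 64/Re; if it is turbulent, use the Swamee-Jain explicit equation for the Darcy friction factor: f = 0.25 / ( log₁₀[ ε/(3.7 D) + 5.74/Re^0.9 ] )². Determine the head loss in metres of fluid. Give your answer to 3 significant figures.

h_f ≈ 0.0625 m

Q = 1.75 L/s = 1.75/1000 = 0.00175 m³/s.
Cross-sectional area A = πD²/4 = π(0.0676)²/4 = 0.003589 m²; mean velocity V = Q/A = 0.00175/0.003589 = 0.4876 m/s.
Reynolds number Re = ρVD/μ = 816 · 0.4876 · 0.0676 / 0.00188 = 1.431e+04.
Re > 4000 → turbulent. Relative roughness ε/D = 0.000421/0.0676 = 0.00623. Swamee-Jain: f = 0.25/(log₁₀[0.00623/3.7 + 5.74/1.431e+04^0.9])² = 0.25/(log₁₀[0.00168 + 0.00104])² = 0.25/(-2.564)² = 0.03802.
Total minor-loss coefficient ΣK = 4·0.37 + 4·0.4 + 1·0.51 = 3.59.
ΔP = [f·L/D + ΣK]·(ρV²/2) = [0.03802·2.79/0.0676 + 3.59]·(816·0.4876²/2) = [1.569 + 3.59]·97 = 500.4 Pa.
Head loss h_f = ΔP/(ρg) = 500.4/(816·9.81) = 0.0625 m.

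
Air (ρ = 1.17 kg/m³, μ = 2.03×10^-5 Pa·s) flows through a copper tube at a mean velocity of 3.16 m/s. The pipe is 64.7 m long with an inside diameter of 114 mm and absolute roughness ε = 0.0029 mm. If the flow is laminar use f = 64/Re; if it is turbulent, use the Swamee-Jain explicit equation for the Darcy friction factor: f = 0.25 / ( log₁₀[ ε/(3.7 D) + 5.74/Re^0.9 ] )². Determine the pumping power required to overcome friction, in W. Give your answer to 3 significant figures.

Reynolds number Re = ρVD/μ = 1.17 · 3.16 · 0.114 / 2.03e-05 = 2.076e+04.
Re > 4000 → turbulent. Relative roughness ε/D = 2.9e-06/0.114 = 2.54e-05. Swamee-Jain: f = 0.25/(log₁₀[2.54e-05/3.7 + 5.74/2.076e+04^0.9])² = 0.25/(log₁₀[6.88e-06 + 0.000747])² = 0.25/(-3.123)² = 0.02564.
Darcy-Weisbach: ΔP = f(L/D)(ρV²/2) = 0.02564·(64.7/0.114)·(1.17·3.16²/2) = 0.02564·567.5·5.842 = 85 Pa.
Q = V·A = 3.16·0.01021 = 0.03225 m³/s.
Pumping power P = QΔP = 0.03225·85 = 2.742 W = 2.74 W.

P ≈ 2.74 W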